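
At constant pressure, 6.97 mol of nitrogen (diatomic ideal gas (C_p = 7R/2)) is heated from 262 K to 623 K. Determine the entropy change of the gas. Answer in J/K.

ΔS = 176 J/K

At constant pressure, ΔS = nC_p ln(T₂/T₁) with C_p = 7R/2 = 29.1 J mol⁻¹ K⁻¹.
ΔS = 6.97 × 29.1 × ln(623/262) = 176 J/K.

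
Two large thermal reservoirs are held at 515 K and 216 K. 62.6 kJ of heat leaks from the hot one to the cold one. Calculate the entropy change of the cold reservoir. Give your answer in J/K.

ΔS_cold = 290 J/K

The cold reservoir gains heat Q, so ΔS_cold = +Q/T_C = 62600/216 = 290 J/K.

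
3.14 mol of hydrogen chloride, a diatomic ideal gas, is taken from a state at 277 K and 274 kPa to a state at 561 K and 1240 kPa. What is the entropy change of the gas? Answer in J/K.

ΔS = 25.1 J/K

ΔS = nC_p ln(T₂/T₁) − nR ln(P₂/P₁), with C_p = 7R/2 = 29.1 J mol⁻¹ K⁻¹ for a diatomic ideal gas.
ΔS = 3.14 × [29.1 × ln(561/277) − 8.314 × ln(1240/274)] = 25.1 J/K.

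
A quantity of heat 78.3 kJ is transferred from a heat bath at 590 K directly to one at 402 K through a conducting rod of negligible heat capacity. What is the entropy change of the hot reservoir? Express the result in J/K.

The hot reservoir loses heat Q, so ΔS_hot = −Q/T_H = −78300/590 = -133 J/K.

ΔS_hot = -133 J/K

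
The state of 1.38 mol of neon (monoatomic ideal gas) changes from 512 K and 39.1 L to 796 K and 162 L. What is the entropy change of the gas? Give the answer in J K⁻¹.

ΔS = 23.9 J/K

Entropy is a state function: ΔS = nC_V ln(T₂/T₁) + nR ln(V₂/V₁), with C_V = 3R/2 = 12.47 J mol⁻¹ K⁻¹ for a monoatomic ideal gas.
ΔS = 1.38 × [12.47 × ln(796/512) + 8.314 × ln(162/39.1)] = 23.9 J/K.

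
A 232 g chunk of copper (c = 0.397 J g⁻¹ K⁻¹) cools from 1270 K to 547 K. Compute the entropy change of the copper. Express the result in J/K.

ΔS = -77.6 J/K

ΔS = ∫dQ_rev/T = m c ln(T₂/T₁) = 232 × 0.397 × ln(547/1270) = -77.6 J/K.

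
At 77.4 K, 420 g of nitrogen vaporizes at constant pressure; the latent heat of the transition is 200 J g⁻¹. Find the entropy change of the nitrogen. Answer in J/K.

ΔS = 1090 J/K

Heat absorbed by the substance: Q = mL = 420 × 200 = 84000 J.
At constant T, ΔS = Q_rev/T = 84000 / 77.4 = 1090 J/K.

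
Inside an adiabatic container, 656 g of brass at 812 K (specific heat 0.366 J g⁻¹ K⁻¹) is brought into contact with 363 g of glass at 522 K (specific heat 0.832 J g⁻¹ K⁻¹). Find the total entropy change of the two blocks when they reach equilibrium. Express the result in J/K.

ΔS_total = 13.2 J/K

Energy balance: T_f = (m₁c₁T₁ + m₂c₂T₂)/(m₁c₁ + m₂c₂) = 650.44 K.
ΔS₁ = m₁c₁ ln(T_f/T₁) = 240.096 × ln(650.44/812) = -53.27 J/K.
ΔS₂ = m₂c₂ ln(T_f/T₂) = 302.016 × ln(650.44/522) = 66.44 J/K.
ΔS_total = -53.27 + 66.44 = 13.2 J/K.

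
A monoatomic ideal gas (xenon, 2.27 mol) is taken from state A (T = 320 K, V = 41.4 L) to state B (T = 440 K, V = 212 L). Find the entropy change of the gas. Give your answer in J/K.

ΔS = 39.8 J/K

Entropy is a state function: ΔS = nC_V ln(T₂/T₁) + nR ln(V₂/V₁), with C_V = 3R/2 = 12.47 J mol⁻¹ K⁻¹ for a monoatomic ideal gas.
ΔS = 2.27 × [12.47 × ln(440/320) + 8.314 × ln(212/41.4)] = 39.8 J/K.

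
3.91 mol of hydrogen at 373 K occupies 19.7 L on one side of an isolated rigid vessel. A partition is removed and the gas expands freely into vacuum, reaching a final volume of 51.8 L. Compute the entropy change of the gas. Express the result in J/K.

For an ideal gas in free expansion Q = 0 and W = 0, so T is unchanged.
Entropy is a state function; using a reversible isothermal path, ΔS_gas = nR ln(V₂/V₁) = 3.91 × 8.314 × ln(51.8/19.7) = 31.4 J/K.

ΔS_gas = 31.4 J/K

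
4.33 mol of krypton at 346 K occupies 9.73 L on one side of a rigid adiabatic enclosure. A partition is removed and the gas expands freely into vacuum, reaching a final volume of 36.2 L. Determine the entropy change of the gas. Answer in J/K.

ΔS_gas = 47.3 J/K

For an ideal gas in free expansion Q = 0 and W = 0, so T is unchanged.
Entropy is a state function; using a reversible isothermal path, ΔS_gas = nR ln(V₂/V₁) = 4.33 × 8.314 × ln(36.2/9.73) = 47.3 J/K.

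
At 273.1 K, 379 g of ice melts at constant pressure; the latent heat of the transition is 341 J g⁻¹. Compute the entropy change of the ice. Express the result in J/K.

ΔS = 473 J/K

Heat absorbed by the substance: Q = mL = 379 × 341 = 129239 J.
At constant T, ΔS = Q_rev/T = 129239 / 273.1 = 473 J/K.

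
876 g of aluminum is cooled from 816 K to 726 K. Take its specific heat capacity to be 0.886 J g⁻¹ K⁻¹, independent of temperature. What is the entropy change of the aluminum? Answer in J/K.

ΔS = -90.7 J/K

ΔS = ∫dQ_rev/T = m c ln(T₂/T₁) = 876 × 0.886 × ln(726/816) = -90.7 J/K.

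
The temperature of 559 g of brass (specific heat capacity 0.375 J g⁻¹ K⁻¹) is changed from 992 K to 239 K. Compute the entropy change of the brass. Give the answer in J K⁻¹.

ΔS = -298 J/K

ΔS = ∫dQ_rev/T = m c ln(T₂/T₁) = 559 × 0.375 × ln(239/992) = -298 J/K.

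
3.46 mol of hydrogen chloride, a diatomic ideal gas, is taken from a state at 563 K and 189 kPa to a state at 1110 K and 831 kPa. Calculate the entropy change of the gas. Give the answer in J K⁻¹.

ΔS = 25.7 J/K

ΔS = nC_p ln(T₂/T₁) − nR ln(P₂/P₁), with C_p = 7R/2 = 29.1 J mol⁻¹ K⁻¹ for a diatomic ideal gas.
ΔS = 3.46 × [29.1 × ln(1110/563) − 8.314 × ln(831/189)] = 25.7 J/K.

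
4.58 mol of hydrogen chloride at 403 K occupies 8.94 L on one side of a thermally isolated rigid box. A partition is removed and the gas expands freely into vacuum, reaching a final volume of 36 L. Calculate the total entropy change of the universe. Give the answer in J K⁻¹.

ΔS_universe = 53 J/K

For an ideal gas in free expansion Q = 0 and W = 0, so T is unchanged.
Entropy is a state function; using a reversible isothermal path, ΔS_gas = nR ln(V₂/V₁) = 4.58 × 8.314 × ln(36/8.94) = 53 J/K.
The insulated surroundings exchange no heat, so ΔS_surr = 0 and ΔS_universe = ΔS_gas.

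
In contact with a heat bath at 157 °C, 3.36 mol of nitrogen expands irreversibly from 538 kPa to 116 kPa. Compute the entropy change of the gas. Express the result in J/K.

ΔS_gas = 42.9 J/K

Entropy is a state function, so ΔS_gas depends only on the end states.
For an isothermal ideal gas ΔS_gas = nR ln(P₁/P₂) = 3.36 × 8.314 × ln(538/116) = 42.9 J/K.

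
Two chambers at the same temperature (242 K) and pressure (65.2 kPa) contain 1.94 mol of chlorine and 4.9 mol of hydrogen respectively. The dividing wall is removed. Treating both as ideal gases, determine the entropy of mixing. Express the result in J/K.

ΔS_mix = 33.9 J/K

Mole fractions: x_A = 1.94/6.84 = 0.284, x_B = 0.716.
ΔS_mix = −R(n_A ln x_A + n_B ln x_B) = −8.314 × (1.94 ln 0.284 + 4.9 ln 0.716) = 33.9 J/K.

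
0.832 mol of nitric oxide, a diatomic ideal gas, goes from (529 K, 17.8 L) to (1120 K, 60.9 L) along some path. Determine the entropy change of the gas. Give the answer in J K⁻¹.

Entropy is a state function: ΔS = nC_V ln(T₂/T₁) + nR ln(V₂/V₁), with C_V = 5R/2 = 20.79 J mol⁻¹ K⁻¹ for a diatomic ideal gas.
ΔS = 0.832 × [20.79 × ln(1120/529) + 8.314 × ln(60.9/17.8)] = 21.5 J/K.

ΔS = 21.5 J/K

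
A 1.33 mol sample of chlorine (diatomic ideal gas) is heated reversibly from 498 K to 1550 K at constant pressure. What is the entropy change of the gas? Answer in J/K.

ΔS = 43.9 J/K

At constant pressure, ΔS = nC_p ln(T₂/T₁) with C_p = 7R/2 = 29.1 J mol⁻¹ K⁻¹.
ΔS = 1.33 × 29.1 × ln(1550/498) = 43.9 J/K.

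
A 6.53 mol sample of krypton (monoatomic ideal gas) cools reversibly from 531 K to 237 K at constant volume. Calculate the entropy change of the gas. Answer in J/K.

ΔS = -65.7 J/K

At constant volume, ΔS = nC_V ln(T₂/T₁) with C_V = 3R/2 = 12.47 J mol⁻¹ K⁻¹.
ΔS = 6.53 × 12.47 × ln(237/531) = -65.7 J/K.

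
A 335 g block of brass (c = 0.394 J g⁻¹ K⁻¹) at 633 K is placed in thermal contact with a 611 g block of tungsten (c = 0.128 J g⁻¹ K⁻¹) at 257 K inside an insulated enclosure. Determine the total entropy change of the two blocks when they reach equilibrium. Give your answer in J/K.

ΔS_total = 18 J/K

Energy balance: T_f = (m₁c₁T₁ + m₂c₂T₂)/(m₁c₁ + m₂c₂) = 493.1 K.
ΔS₁ = m₁c₁ ln(T_f/T₁) = 131.99 × ln(493.1/633) = -32.96 J/K.
ΔS₂ = m₂c₂ ln(T_f/T₂) = 78.208 × ln(493.1/257) = 50.96 J/K.
ΔS_total = -32.96 + 50.96 = 18 J/K.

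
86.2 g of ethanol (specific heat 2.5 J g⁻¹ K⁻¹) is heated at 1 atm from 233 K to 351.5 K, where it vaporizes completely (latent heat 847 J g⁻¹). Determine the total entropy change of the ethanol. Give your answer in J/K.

Warming step: ΔS₁ = m c ln(T_tr/T_i) = 86.2 × 2.5 × ln(351.5/233) = 88.61 J/K.
Phase change: ΔS₂ = +mL/T_tr = 86.2 × 847 / 351.5 = 207.7 J/K.
ΔS_total = (88.61) + (207.7) = 296 J/K.

ΔS = 296 J/K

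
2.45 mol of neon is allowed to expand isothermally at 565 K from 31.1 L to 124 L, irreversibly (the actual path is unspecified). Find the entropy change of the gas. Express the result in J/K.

Entropy is a state function, so ΔS_gas depends only on the end states.
For an isothermal ideal gas ΔS_gas = nR ln(V₂/V₁) = 2.45 × 8.314 × ln(124/31.1) = 28.2 J/K.

ΔS_gas = 28.2 J/K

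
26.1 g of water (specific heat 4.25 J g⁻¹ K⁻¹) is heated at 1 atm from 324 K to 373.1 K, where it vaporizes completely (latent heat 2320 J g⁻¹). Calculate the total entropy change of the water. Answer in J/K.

ΔS = 178 J/K

Warming step: ΔS₁ = m c ln(T_tr/T_i) = 26.1 × 4.25 × ln(373.1/324) = 15.65 J/K.
Phase change: ΔS₂ = +mL/T_tr = 26.1 × 2320 / 373.1 = 162.3 J/K.
ΔS_total = (15.65) + (162.3) = 178 J/K.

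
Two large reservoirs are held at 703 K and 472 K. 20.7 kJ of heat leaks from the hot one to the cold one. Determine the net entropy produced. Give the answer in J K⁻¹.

ΔS_hot = −Q/T_H = −20700/703 = -29.45 J/K and ΔS_cold = +Q/T_C = 20700/472 = 43.86 J/K.
ΔS_total = -29.45 + 43.86 = 14.4 J/K, positive as the second law requires.

ΔS_total = 14.4 J/K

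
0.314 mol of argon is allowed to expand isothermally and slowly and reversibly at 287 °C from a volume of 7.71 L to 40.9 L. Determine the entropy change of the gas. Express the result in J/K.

ΔS_gas = 4.36 J/K

For an isothermal ideal gas ΔS_gas = nR ln(V₂/V₁) = 0.314 × 8.314 × ln(40.9/7.71) = 4.36 J/K.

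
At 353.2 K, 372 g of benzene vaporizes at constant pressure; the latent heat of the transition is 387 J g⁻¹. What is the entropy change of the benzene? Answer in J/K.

Heat absorbed by the substance: Q = mL = 372 × 387 = 143964 J.
At constant T, ΔS = Q_rev/T = 143964 / 353.2 = 408 J/K.

ΔS = 408 J/K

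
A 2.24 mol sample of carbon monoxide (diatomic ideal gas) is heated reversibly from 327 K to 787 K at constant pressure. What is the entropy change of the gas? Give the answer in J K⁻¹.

ΔS = 57.2 J/K

At constant pressure, ΔS = nC_p ln(T₂/T₁) with C_p = 7R/2 = 29.1 J mol⁻¹ K⁻¹.
ΔS = 2.24 × 29.1 × ln(787/327) = 57.2 J/K.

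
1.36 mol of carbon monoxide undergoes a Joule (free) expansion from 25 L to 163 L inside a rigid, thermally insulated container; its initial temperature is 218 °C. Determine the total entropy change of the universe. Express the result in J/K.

For an ideal gas in free expansion Q = 0 and W = 0, so T is unchanged.
Entropy is a state function; using a reversible isothermal path, ΔS_gas = nR ln(V₂/V₁) = 1.36 × 8.314 × ln(163/25) = 21.2 J/K.
The insulated surroundings exchange no heat, so ΔS_surr = 0 and ΔS_universe = ΔS_gas.

ΔS_universe = 21.2 J/K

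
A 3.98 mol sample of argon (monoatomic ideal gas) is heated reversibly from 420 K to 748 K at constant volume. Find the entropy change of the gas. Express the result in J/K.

ΔS = 28.6 J/K

At constant volume, ΔS = nC_V ln(T₂/T₁) with C_V = 3R/2 = 12.47 J mol⁻¹ K⁻¹.
ΔS = 3.98 × 12.47 × ln(748/420) = 28.6 J/K.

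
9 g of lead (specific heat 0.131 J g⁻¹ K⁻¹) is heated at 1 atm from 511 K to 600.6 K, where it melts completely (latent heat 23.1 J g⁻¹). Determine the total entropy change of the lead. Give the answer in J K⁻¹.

ΔS = 0.537 J/K

Warming step: ΔS₁ = m c ln(T_tr/T_i) = 9 × 0.131 × ln(600.6/511) = 0.1905 J/K.
Phase change: ΔS₂ = +mL/T_tr = 9 × 23.1 / 600.6 = 0.3462 J/K.
ΔS_total = (0.1905) + (0.3462) = 0.537 J/K.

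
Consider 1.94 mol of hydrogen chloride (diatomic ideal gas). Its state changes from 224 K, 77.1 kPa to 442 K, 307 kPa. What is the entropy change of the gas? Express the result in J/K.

ΔS = nC_p ln(T₂/T₁) − nR ln(P₂/P₁), with C_p = 7R/2 = 29.1 J mol⁻¹ K⁻¹ for a diatomic ideal gas.
ΔS = 1.94 × [29.1 × ln(442/224) − 8.314 × ln(307/77.1)] = 16.1 J/K.

ΔS = 16.1 J/K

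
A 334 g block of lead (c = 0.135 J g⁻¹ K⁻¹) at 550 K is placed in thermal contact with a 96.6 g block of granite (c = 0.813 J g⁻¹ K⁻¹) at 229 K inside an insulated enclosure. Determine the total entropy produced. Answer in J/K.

Energy balance: T_f = (m₁c₁T₁ + m₂c₂T₂)/(m₁c₁ + m₂c₂) = 346.08 K.
ΔS₁ = m₁c₁ ln(T_f/T₁) = 45.09 × ln(346.08/550) = -20.89 J/K.
ΔS₂ = m₂c₂ ln(T_f/T₂) = 78.5358 × ln(346.08/229) = 32.43 J/K.
ΔS_total = -20.89 + 32.43 = 11.5 J/K.

ΔS_total = 11.5 J/K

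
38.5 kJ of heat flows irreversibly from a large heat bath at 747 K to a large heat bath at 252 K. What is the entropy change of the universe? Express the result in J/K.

ΔS_total = 101 J/K

ΔS_hot = −Q/T_H = −38500/747 = -51.54 J/K and ΔS_cold = +Q/T_C = 38500/252 = 152.8 J/K.
ΔS_total = -51.54 + 152.8 = 101 J/K, positive as the second law requires.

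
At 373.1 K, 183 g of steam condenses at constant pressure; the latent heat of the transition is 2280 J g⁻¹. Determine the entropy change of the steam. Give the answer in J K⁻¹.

Heat released by the substance: Q = −mL = −183 × 2280 = −417240 J.
At constant T, ΔS = Q_rev/T = −417240 / 373.1 = -1120 J/K.

ΔS = -1120 J/K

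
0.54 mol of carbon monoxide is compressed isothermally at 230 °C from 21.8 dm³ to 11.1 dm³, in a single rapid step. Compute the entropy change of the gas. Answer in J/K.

Entropy is a state function, so ΔS_gas depends only on the end states.
For an isothermal ideal gas ΔS_gas = nR ln(V₂/V₁) = 0.54 × 8.314 × ln(11.1/21.8) = -3.03 J/K.

ΔS_gas = -3.03 J/K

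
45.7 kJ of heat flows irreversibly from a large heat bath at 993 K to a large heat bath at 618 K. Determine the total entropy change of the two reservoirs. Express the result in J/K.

ΔS_total = 27.9 J/K

ΔS_hot = −Q/T_H = −45700/993 = -46.02 J/K and ΔS_cold = +Q/T_C = 45700/618 = 73.95 J/K.
ΔS_total = -46.02 + 73.95 = 27.9 J/K, positive as the second law requires.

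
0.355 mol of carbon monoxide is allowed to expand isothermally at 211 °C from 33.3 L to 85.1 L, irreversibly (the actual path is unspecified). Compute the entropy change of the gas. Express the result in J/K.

ΔS_gas = 2.77 J/K

Entropy is a state function, so ΔS_gas depends only on the end states.
For an isothermal ideal gas ΔS_gas = nR ln(V₂/V₁) = 0.355 × 8.314 × ln(85.1/33.3) = 2.77 J/K.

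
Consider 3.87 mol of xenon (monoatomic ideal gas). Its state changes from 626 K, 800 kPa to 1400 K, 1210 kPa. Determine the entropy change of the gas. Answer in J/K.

ΔS = 51.4 J/K

ΔS = nC_p ln(T₂/T₁) − nR ln(P₂/P₁), with C_p = 5R/2 = 20.79 J mol⁻¹ K⁻¹ for a monoatomic ideal gas.
ΔS = 3.87 × [20.79 × ln(1400/626) − 8.314 × ln(1210/800)] = 51.4 J/K.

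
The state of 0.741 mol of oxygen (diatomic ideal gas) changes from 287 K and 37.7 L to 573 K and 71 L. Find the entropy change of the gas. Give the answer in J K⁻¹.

Entropy is a state function: ΔS = nC_V ln(T₂/T₁) + nR ln(V₂/V₁), with C_V = 5R/2 = 20.79 J mol⁻¹ K⁻¹ for a diatomic ideal gas.
ΔS = 0.741 × [20.79 × ln(573/287) + 8.314 × ln(71/37.7)] = 14.5 J/K.

ΔS = 14.5 J/K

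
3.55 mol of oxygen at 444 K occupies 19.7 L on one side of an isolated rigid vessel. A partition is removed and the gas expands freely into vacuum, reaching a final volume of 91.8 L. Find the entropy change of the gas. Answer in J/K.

ΔS_gas = 45.4 J/K

No heat is exchanged and no work is done, so the ideal-gas temperature stays constant.
Entropy is a state function; using a reversible isothermal path, ΔS_gas = nR ln(V₂/V₁) = 3.55 × 8.314 × ln(91.8/19.7) = 45.4 J/K.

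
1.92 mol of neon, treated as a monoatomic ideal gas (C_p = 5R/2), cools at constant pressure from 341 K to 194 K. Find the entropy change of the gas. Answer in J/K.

ΔS = -22.5 J/K

At constant pressure, ΔS = nC_p ln(T₂/T₁) with C_p = 5R/2 = 20.79 J mol⁻¹ K⁻¹.
ΔS = 1.92 × 20.79 × ln(194/341) = -22.5 J/K.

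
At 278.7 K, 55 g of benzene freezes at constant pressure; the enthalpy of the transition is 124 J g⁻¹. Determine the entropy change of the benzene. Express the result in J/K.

Heat released by the substance: Q = −mL = −55 × 124 = −6820 J.
At constant T, ΔS = Q_rev/T = −6820 / 278.7 = -24.5 J/K.

ΔS = -24.5 J/K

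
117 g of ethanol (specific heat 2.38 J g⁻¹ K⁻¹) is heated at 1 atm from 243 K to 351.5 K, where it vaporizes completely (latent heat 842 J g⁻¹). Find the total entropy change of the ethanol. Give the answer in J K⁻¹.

Warming step: ΔS₁ = m c ln(T_tr/T_i) = 117 × 2.38 × ln(351.5/243) = 102.8 J/K.
Phase change: ΔS₂ = +mL/T_tr = 117 × 842 / 351.5 = 280.3 J/K.
ΔS_total = (102.8) + (280.3) = 383 J/K.

ΔS = 383 J/K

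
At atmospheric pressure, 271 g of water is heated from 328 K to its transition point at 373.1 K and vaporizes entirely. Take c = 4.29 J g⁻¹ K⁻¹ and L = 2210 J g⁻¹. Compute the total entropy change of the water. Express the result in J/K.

Warming step: ΔS₁ = m c ln(T_tr/T_i) = 271 × 4.29 × ln(373.1/328) = 149.78 J/K.
Phase change: ΔS₂ = +mL/T_tr = 271 × 2210 / 373.1 = 1605.23 J/K.
ΔS_total = (149.78) + (1605.23) = 1760 J/K.

ΔS = 1760 J/K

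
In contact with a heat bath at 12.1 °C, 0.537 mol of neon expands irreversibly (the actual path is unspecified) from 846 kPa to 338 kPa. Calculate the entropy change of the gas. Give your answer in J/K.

ΔS_gas = 4.1 J/K

Entropy is a state function, so ΔS_gas depends only on the end states.
For an isothermal ideal gas ΔS_gas = nR ln(P₁/P₂) = 0.537 × 8.314 × ln(846/338) = 4.1 J/K.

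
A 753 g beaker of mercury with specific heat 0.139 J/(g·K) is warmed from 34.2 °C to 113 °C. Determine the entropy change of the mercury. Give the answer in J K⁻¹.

In kelvin: T₁ = 307.35 K, T₂ = 386.15 K. ΔS = ∫dQ_rev/T = m c ln(T₂/T₁) = 753 × 0.139 × ln(386.15/307.35) = 23.9 J/K.

ΔS = 23.9 J/K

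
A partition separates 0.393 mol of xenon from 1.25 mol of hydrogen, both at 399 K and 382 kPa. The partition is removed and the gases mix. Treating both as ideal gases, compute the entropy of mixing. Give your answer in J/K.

ΔS_mix = 7.52 J/K

Mole fractions: x_A = 0.393/1.64 = 0.239, x_B = 0.761.
ΔS_mix = −R(n_A ln x_A + n_B ln x_B) = −8.314 × (0.393 ln 0.239 + 1.25 ln 0.761) = 7.52 J/K.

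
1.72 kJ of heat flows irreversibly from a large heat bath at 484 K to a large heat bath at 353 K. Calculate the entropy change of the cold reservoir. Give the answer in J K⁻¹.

The cold reservoir gains heat Q, so ΔS_cold = +Q/T_C = 1720/353 = 4.87 J/K.

ΔS_cold = 4.87 J/K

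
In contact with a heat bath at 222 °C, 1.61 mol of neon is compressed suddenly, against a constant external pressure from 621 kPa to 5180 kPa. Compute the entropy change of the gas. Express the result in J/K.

ΔS_gas = -28.4 J/K

Entropy is a state function, so ΔS_gas depends only on the end states.
For an isothermal ideal gas ΔS_gas = nR ln(P₁/P₂) = 1.61 × 8.314 × ln(621/5180) = -28.4 J/K.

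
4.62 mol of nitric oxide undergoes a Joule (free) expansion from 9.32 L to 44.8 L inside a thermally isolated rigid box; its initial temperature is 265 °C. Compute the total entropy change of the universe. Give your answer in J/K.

ΔS_universe = 60.3 J/K

No heat is exchanged and no work is done, so the ideal-gas temperature stays constant.
Entropy is a state function; using a reversible isothermal path, ΔS_gas = nR ln(V₂/V₁) = 4.62 × 8.314 × ln(44.8/9.32) = 60.3 J/K.
The insulated surroundings exchange no heat, so ΔS_surr = 0 and ΔS_universe = ΔS_gas.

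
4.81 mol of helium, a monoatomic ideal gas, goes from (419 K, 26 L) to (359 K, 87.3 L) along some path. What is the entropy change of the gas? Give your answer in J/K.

Entropy is a state function: ΔS = nC_V ln(T₂/T₁) + nR ln(V₂/V₁), with C_V = 3R/2 = 12.47 J mol⁻¹ K⁻¹ for a monoatomic ideal gas.
ΔS = 4.81 × [12.47 × ln(359/419) + 8.314 × ln(87.3/26)] = 39.2 J/K.

ΔS = 39.2 J/K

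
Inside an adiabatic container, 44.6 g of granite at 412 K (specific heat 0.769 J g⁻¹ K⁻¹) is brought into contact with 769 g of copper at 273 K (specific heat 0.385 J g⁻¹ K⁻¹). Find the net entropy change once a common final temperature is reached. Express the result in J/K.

Energy balance: T_f = (m₁c₁T₁ + m₂c₂T₂)/(m₁c₁ + m₂c₂) = 287.43 K.
ΔS₁ = m₁c₁ ln(T_f/T₁) = 34.2974 × ln(287.43/412) = -12.35 J/K.
ΔS₂ = m₂c₂ ln(T_f/T₂) = 296.065 × ln(287.43/273) = 15.25 J/K.
ΔS_total = -12.35 + 15.25 = 2.9 J/K.

ΔS_total = 2.9 J/K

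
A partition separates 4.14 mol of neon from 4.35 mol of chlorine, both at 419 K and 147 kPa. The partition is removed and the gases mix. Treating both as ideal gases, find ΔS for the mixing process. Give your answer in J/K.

Mole fractions: x_A = 4.14/8.49 = 0.488, x_B = 0.512.
ΔS_mix = −R(n_A ln x_A + n_B ln x_B) = −8.314 × (4.14 ln 0.488 + 4.35 ln 0.512) = 48.9 J/K.

ΔS_mix = 48.9 J/K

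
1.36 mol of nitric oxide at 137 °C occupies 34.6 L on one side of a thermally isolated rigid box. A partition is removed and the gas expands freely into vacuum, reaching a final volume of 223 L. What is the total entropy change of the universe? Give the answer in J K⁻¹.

ΔS_universe = 21.1 J/K

For an ideal gas in free expansion Q = 0 and W = 0, so T is unchanged.
Entropy is a state function; using a reversible isothermal path, ΔS_gas = nR ln(V₂/V₁) = 1.36 × 8.314 × ln(223/34.6) = 21.1 J/K.
The insulated surroundings exchange no heat, so ΔS_surr = 0 and ΔS_universe = ΔS_gas.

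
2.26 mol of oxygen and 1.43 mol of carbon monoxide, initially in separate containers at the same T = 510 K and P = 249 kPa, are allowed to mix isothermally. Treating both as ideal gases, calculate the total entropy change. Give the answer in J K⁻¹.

Mole fractions: x_A = 2.26/3.69 = 0.612, x_B = 0.388.
ΔS_mix = −R(n_A ln x_A + n_B ln x_B) = −8.314 × (2.26 ln 0.612 + 1.43 ln 0.388) = 20.5 J/K.

ΔS_mix = 20.5 J/K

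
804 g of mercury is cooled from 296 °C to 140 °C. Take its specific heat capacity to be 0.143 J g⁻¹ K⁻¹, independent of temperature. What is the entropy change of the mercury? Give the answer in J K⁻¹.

In kelvin: T₁ = 569.15 K, T₂ = 413.15 K. ΔS = ∫dQ_rev/T = m c ln(T₂/T₁) = 804 × 0.143 × ln(413.15/569.15) = -36.8 J/K.

ΔS = -36.8 J/K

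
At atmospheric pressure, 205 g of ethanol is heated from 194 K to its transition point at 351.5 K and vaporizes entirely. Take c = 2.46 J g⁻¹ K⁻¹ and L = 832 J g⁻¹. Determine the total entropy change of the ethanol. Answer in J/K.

ΔS = 785 J/K

Warming step: ΔS₁ = m c ln(T_tr/T_i) = 205 × 2.46 × ln(351.5/194) = 299.7 J/K.
Phase change: ΔS₂ = +mL/T_tr = 205 × 832 / 351.5 = 485.2 J/K.
ΔS_total = (299.7) + (485.2) = 785 J/K.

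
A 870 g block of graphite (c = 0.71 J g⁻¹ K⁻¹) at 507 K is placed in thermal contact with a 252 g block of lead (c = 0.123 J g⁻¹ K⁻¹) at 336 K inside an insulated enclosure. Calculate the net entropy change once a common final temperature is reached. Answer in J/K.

ΔS_total = 2.21 J/K

Energy balance: T_f = (m₁c₁T₁ + m₂c₂T₂)/(m₁c₁ + m₂c₂) = 498.83 K.
ΔS₁ = m₁c₁ ln(T_f/T₁) = 617.7 × ln(498.83/507) = -10.04 J/K.
ΔS₂ = m₂c₂ ln(T_f/T₂) = 30.996 × ln(498.83/336) = 12.25 J/K.
ΔS_total = -10.04 + 12.25 = 2.21 J/K.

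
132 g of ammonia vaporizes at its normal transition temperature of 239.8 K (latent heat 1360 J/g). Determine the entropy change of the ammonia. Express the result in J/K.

ΔS = 749 J/K

Heat absorbed by the substance: Q = mL = 132 × 1360 = 179520 J.
At constant T, ΔS = Q_rev/T = 179520 / 239.8 = 749 J/K.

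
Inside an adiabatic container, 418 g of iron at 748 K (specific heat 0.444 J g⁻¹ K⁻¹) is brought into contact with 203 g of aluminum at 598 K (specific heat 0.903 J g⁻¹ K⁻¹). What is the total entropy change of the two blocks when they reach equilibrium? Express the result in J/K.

Energy balance: T_f = (m₁c₁T₁ + m₂c₂T₂)/(m₁c₁ + m₂c₂) = 673.46 K.
ΔS₁ = m₁c₁ ln(T_f/T₁) = 185.592 × ln(673.46/748) = -19.481 J/K.
ΔS₂ = m₂c₂ ln(T_f/T₂) = 183.309 × ln(673.46/598) = 21.785 J/K.
ΔS_total = -19.481 + 21.785 = 2.3 J/K.

ΔS_total = 2.3 J/K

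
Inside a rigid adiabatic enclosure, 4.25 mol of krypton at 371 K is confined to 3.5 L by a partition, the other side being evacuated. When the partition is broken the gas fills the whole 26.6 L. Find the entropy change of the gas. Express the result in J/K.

For an ideal gas in free expansion Q = 0 and W = 0, so T is unchanged.
Entropy is a state function; using a reversible isothermal path, ΔS_gas = nR ln(V₂/V₁) = 4.25 × 8.314 × ln(26.6/3.5) = 71.7 J/K.

ΔS_gas = 71.7 J/K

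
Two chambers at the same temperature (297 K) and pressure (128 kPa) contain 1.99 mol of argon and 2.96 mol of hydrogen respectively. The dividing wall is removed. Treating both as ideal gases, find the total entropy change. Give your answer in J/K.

ΔS_mix = 27.7 J/K

Mole fractions: x_A = 1.99/4.95 = 0.402, x_B = 0.598.
ΔS_mix = −R(n_A ln x_A + n_B ln x_B) = −8.314 × (1.99 ln 0.402 + 2.96 ln 0.598) = 27.7 J/K.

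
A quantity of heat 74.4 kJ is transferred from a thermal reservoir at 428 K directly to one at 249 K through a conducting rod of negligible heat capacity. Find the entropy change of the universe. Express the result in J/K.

ΔS_hot = −Q/T_H = −74400/428 = -173.8 J/K and ΔS_cold = +Q/T_C = 74400/249 = 298.8 J/K.
ΔS_total = -173.8 + 298.8 = 125 J/K, positive as the second law requires.

ΔS_total = 125 J/K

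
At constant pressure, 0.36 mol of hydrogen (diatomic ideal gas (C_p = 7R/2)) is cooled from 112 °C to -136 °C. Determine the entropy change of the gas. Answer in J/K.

ΔS = -10.8 J/K

In kelvin: T₁ = 385.15 K, T₂ = 137.15 K. At constant pressure, ΔS = nC_p ln(T₂/T₁) with C_p = 7R/2 = 29.1 J mol⁻¹ K⁻¹.
ΔS = 0.36 × 29.1 × ln(137.15/385.15) = -10.8 J/K.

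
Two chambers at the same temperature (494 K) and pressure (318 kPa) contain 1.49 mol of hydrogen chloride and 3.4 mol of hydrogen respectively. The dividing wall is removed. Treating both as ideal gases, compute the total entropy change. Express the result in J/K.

ΔS_mix = 25 J/K

Mole fractions: x_A = 1.49/4.89 = 0.305, x_B = 0.695.
ΔS_mix = −R(n_A ln x_A + n_B ln x_B) = −8.314 × (1.49 ln 0.305 + 3.4 ln 0.695) = 25 J/K.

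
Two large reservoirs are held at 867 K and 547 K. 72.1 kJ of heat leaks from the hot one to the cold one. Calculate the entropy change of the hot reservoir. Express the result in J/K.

The hot reservoir loses heat Q, so ΔS_hot = −Q/T_H = −72100/867 = -83.2 J/K.

ΔS_hot = -83.2 J/K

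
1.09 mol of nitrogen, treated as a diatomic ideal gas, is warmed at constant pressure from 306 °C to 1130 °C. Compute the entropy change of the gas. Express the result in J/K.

ΔS = 28.1 J/K

In kelvin: T₁ = 579.15 K, T₂ = 1403.15 K. At constant pressure, ΔS = nC_p ln(T₂/T₁) with C_p = 7R/2 = 29.1 J mol⁻¹ K⁻¹.
ΔS = 1.09 × 29.1 × ln(1403.15/579.15) = 28.1 J/K.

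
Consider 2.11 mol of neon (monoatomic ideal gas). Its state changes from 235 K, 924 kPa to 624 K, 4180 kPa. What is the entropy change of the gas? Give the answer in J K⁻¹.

ΔS = 16.4 J/K

ΔS = nC_p ln(T₂/T₁) − nR ln(P₂/P₁), with C_p = 5R/2 = 20.79 J mol⁻¹ K⁻¹ for a monoatomic ideal gas.
ΔS = 2.11 × [20.79 × ln(624/235) − 8.314 × ln(4180/924)] = 16.4 J/K.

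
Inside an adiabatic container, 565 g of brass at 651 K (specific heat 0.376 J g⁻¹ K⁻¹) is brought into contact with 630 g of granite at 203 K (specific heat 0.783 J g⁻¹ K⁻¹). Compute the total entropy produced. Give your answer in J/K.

Energy balance: T_f = (m₁c₁T₁ + m₂c₂T₂)/(m₁c₁ + m₂c₂) = 337.86 K.
ΔS₁ = m₁c₁ ln(T_f/T₁) = 212.44 × ln(337.86/651) = -139.3 J/K.
ΔS₂ = m₂c₂ ln(T_f/T₂) = 493.29 × ln(337.86/203) = 251.3 J/K.
ΔS_total = -139.3 + 251.3 = 112 J/K.

ΔS_total = 112 J/K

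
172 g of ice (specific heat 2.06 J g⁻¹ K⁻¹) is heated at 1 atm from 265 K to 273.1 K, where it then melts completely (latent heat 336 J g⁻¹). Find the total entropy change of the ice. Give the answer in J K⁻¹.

ΔS = 222 J/K

Warming step: ΔS₁ = m c ln(T_tr/T_i) = 172 × 2.06 × ln(273.1/265) = 10.67 J/K.
Phase change: ΔS₂ = +mL/T_tr = 172 × 336 / 273.1 = 211.6 J/K.
ΔS_total = (10.67) + (211.6) = 222 J/K.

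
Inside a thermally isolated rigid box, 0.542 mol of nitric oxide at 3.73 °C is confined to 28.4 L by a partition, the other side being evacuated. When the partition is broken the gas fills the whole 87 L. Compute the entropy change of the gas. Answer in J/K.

For an ideal gas in free expansion Q = 0 and W = 0, so T is unchanged.
Entropy is a state function; using a reversible isothermal path, ΔS_gas = nR ln(V₂/V₁) = 0.542 × 8.314 × ln(87/28.4) = 5.04 J/K.

ΔS_gas = 5.04 J/K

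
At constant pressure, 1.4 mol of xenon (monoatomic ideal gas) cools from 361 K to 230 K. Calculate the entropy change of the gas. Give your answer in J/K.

At constant pressure, ΔS = nC_p ln(T₂/T₁) with C_p = 5R/2 = 20.79 J mol⁻¹ K⁻¹.
ΔS = 1.4 × 20.79 × ln(230/361) = -13.1 J/K.

ΔS = -13.1 J/K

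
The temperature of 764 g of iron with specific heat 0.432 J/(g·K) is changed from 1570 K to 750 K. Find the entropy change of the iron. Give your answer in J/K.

ΔS = ∫dQ_rev/T = m c ln(T₂/T₁) = 764 × 0.432 × ln(750/1570) = -244 J/K.

ΔS = -244 J/K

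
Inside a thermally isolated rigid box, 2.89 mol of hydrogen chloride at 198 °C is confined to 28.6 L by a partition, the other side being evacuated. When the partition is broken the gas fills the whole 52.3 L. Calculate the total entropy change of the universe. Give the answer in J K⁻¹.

ΔS_universe = 14.5 J/K

For an ideal gas in free expansion Q = 0 and W = 0, so T is unchanged.
Entropy is a state function; using a reversible isothermal path, ΔS_gas = nR ln(V₂/V₁) = 2.89 × 8.314 × ln(52.3/28.6) = 14.5 J/K.
The insulated surroundings exchange no heat, so ΔS_surr = 0 and ΔS_universe = ΔS_gas.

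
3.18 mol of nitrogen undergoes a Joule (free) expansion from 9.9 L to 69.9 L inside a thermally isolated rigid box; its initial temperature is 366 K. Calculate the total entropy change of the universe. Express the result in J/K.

No heat is exchanged and no work is done, so the ideal-gas temperature stays constant.
Entropy is a state function; using a reversible isothermal path, ΔS_gas = nR ln(V₂/V₁) = 3.18 × 8.314 × ln(69.9/9.9) = 51.7 J/K.
The insulated surroundings exchange no heat, so ΔS_surr = 0 and ΔS_universe = ΔS_gas.

ΔS_universe = 51.7 J/K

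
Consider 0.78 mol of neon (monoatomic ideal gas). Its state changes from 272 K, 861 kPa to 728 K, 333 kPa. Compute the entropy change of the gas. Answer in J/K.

ΔS = nC_p ln(T₂/T₁) − nR ln(P₂/P₁), with C_p = 5R/2 = 20.79 J mol⁻¹ K⁻¹ for a monoatomic ideal gas.
ΔS = 0.78 × [20.79 × ln(728/272) − 8.314 × ln(333/861)] = 22.1 J/K.

ΔS = 22.1 J/K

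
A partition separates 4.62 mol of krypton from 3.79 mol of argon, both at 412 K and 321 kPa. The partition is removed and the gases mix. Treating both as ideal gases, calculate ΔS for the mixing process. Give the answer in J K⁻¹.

Mole fractions: x_A = 4.62/8.41 = 0.549, x_B = 0.451.
ΔS_mix = −R(n_A ln x_A + n_B ln x_B) = −8.314 × (4.62 ln 0.549 + 3.79 ln 0.451) = 48.1 J/K.

ΔS_mix = 48.1 J/K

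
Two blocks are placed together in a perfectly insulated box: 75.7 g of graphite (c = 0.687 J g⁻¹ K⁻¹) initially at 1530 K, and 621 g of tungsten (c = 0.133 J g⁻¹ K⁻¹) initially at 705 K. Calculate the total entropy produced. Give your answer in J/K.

Energy balance: T_f = (m₁c₁T₁ + m₂c₂T₂)/(m₁c₁ + m₂c₂) = 1023.8 K.
ΔS₁ = m₁c₁ ln(T_f/T₁) = 52.0059 × ln(1023.8/1530) = -20.895 J/K.
ΔS₂ = m₂c₂ ln(T_f/T₂) = 82.593 × ln(1023.8/705) = 30.811 J/K.
ΔS_total = -20.895 + 30.811 = 9.92 J/K.

ΔS_total = 9.92 J/K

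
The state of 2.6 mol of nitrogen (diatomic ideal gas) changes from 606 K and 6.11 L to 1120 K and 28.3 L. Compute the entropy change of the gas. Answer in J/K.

Entropy is a state function: ΔS = nC_V ln(T₂/T₁) + nR ln(V₂/V₁), with C_V = 5R/2 = 20.79 J mol⁻¹ K⁻¹ for a diatomic ideal gas.
ΔS = 2.6 × [20.79 × ln(1120/606) + 8.314 × ln(28.3/6.11)] = 66.3 J/K.

ΔS = 66.3 J/K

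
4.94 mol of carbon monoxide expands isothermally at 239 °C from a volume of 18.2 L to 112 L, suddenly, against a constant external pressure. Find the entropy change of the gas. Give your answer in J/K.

Entropy is a state function, so ΔS_gas depends only on the end states.
For an isothermal ideal gas ΔS_gas = nR ln(V₂/V₁) = 4.94 × 8.314 × ln(112/18.2) = 74.6 J/K.

ΔS_gas = 74.6 J/K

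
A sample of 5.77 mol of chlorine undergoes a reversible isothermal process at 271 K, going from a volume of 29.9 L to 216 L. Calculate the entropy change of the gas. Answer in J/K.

For an isothermal ideal gas ΔS_gas = nR ln(V₂/V₁) = 5.77 × 8.314 × ln(216/29.9) = 94.9 J/K.

ΔS_gas = 94.9 J/K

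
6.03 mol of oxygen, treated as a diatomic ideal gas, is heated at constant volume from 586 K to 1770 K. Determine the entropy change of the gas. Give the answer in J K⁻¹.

ΔS = 139 J/K

At constant volume, ΔS = nC_V ln(T₂/T₁) with C_V = 5R/2 = 20.79 J mol⁻¹ K⁻¹.
ΔS = 6.03 × 20.79 × ln(1770/586) = 139 J/K.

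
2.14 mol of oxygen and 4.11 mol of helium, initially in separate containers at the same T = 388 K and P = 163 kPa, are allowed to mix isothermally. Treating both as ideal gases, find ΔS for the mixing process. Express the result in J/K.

ΔS_mix = 33.4 J/K

Mole fractions: x_A = 2.14/6.25 = 0.342, x_B = 0.658.
ΔS_mix = −R(n_A ln x_A + n_B ln x_B) = −8.314 × (2.14 ln 0.342 + 4.11 ln 0.658) = 33.4 J/K.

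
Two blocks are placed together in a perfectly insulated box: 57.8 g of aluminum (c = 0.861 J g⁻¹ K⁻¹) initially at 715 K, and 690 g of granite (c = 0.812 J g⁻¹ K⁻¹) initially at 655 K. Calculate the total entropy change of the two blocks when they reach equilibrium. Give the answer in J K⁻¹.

ΔS_total = 0.18 J/K

Energy balance: T_f = (m₁c₁T₁ + m₂c₂T₂)/(m₁c₁ + m₂c₂) = 659.89 K.
ΔS₁ = m₁c₁ ln(T_f/T₁) = 49.7658 × ln(659.89/715) = -3.991 J/K.
ΔS₂ = m₂c₂ ln(T_f/T₂) = 560.28 × ln(659.89/655) = 4.171 J/K.
ΔS_total = -3.991 + 4.171 = 0.18 J/K.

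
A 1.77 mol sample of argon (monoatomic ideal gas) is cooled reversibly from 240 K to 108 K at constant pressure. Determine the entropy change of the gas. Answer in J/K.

ΔS = -29.4 J/K

At constant pressure, ΔS = nC_p ln(T₂/T₁) with C_p = 5R/2 = 20.79 J mol⁻¹ K⁻¹.
ΔS = 1.77 × 20.79 × ln(108/240) = -29.4 J/K.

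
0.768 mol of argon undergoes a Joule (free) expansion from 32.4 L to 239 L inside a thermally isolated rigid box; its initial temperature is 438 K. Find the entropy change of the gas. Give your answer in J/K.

ΔS_gas = 12.8 J/K

For an ideal gas in free expansion Q = 0 and W = 0, so T is unchanged.
Entropy is a state function; using a reversible isothermal path, ΔS_gas = nR ln(V₂/V₁) = 0.768 × 8.314 × ln(239/32.4) = 12.8 J/K.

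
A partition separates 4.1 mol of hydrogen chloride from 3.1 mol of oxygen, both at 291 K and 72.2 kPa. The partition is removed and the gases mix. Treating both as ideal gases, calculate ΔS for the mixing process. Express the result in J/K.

ΔS_mix = 40.9 J/K

Mole fractions: x_A = 4.1/7.2 = 0.569, x_B = 0.431.
ΔS_mix = −R(n_A ln x_A + n_B ln x_B) = −8.314 × (4.1 ln 0.569 + 3.1 ln 0.431) = 40.9 J/K.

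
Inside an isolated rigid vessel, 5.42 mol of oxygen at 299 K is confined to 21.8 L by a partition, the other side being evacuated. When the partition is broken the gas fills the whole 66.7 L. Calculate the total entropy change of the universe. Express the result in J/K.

ΔS_universe = 50.4 J/K

For an ideal gas in free expansion Q = 0 and W = 0, so T is unchanged.
Entropy is a state function; using a reversible isothermal path, ΔS_gas = nR ln(V₂/V₁) = 5.42 × 8.314 × ln(66.7/21.8) = 50.4 J/K.
The insulated surroundings exchange no heat, so ΔS_surr = 0 and ΔS_universe = ΔS_gas.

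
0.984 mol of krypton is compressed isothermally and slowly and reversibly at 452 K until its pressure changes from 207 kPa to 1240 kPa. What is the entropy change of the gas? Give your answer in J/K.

ΔS_gas = -14.6 J/K

For an isothermal ideal gas ΔS_gas = nR ln(P₁/P₂) = 0.984 × 8.314 × ln(207/1240) = -14.6 J/K.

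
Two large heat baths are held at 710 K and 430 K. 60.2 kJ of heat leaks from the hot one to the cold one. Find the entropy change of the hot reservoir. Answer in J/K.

ΔS_hot = -84.8 J/K

The hot reservoir loses heat Q, so ΔS_hot = −Q/T_H = −60200/710 = -84.8 J/K.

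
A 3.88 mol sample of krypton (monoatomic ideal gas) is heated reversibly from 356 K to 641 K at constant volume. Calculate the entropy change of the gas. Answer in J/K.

ΔS = 28.5 J/K

At constant volume, ΔS = nC_V ln(T₂/T₁) with C_V = 3R/2 = 12.47 J mol⁻¹ K⁻¹.
ΔS = 3.88 × 12.47 × ln(641/356) = 28.5 J/K.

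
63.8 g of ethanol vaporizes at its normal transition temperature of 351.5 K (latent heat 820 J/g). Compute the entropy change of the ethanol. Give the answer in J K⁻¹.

ΔS = 149 J/K

Heat absorbed by the substance: Q = mL = 63.8 × 820 = 52316 J.
At constant T, ΔS = Q_rev/T = 52316 / 351.5 = 149 J/K.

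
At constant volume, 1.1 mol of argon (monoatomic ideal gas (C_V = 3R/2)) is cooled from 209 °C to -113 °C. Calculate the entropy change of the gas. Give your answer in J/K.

In kelvin: T₁ = 482.15 K, T₂ = 160.15 K. At constant volume, ΔS = nC_V ln(T₂/T₁) with C_V = 3R/2 = 12.47 J mol⁻¹ K⁻¹.
ΔS = 1.1 × 12.47 × ln(160.15/482.15) = -15.1 J/K.

ΔS = -15.1 J/K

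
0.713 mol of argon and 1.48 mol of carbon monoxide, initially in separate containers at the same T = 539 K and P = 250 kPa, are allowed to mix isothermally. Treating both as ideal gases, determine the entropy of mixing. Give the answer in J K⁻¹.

ΔS_mix = 11.5 J/K

Mole fractions: x_A = 0.713/2.19 = 0.325, x_B = 0.675.
ΔS_mix = −R(n_A ln x_A + n_B ln x_B) = −8.314 × (0.713 ln 0.325 + 1.48 ln 0.675) = 11.5 J/K.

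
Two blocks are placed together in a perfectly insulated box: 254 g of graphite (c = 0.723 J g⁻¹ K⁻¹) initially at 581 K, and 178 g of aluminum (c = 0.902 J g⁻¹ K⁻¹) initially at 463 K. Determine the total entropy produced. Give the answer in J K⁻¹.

ΔS_total = 2.19 J/K

Energy balance: T_f = (m₁c₁T₁ + m₂c₂T₂)/(m₁c₁ + m₂c₂) = 525.96 K.
ΔS₁ = m₁c₁ ln(T_f/T₁) = 183.642 × ln(525.96/581) = -18.28 J/K.
ΔS₂ = m₂c₂ ln(T_f/T₂) = 160.556 × ln(525.96/463) = 20.47 J/K.
ΔS_total = -18.28 + 20.47 = 2.19 J/K.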